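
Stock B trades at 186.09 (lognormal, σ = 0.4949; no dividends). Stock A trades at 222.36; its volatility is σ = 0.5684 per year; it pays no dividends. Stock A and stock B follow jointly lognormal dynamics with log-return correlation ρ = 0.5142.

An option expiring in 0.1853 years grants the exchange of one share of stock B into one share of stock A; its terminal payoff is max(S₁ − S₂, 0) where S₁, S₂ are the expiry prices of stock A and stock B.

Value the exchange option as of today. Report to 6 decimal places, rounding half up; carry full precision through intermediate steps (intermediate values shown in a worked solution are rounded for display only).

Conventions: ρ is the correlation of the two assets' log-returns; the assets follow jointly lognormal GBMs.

σ_eff = √(σ₁² + σ₂² − 2ρσ₁σ₂) = √(0.5684² + 0.4949² − 2·0.5142·0.5684·0.4949) = 0.527934
d₁ = (ln(S₁/S₂) + (q₂ − q₁ + σ_eff²/2)T) / (σ_eff√T) = (ln(222.36/186.09) + (0.0 − 0.0 + 0.139357)·0.1853) / 0.227257 = 0.897178
d₂ = d₁ − σ_eff√T = 0.897178 − 0.227257 = 0.669921
N(d₁) = 0.815188,  N(d₂) = 0.748546
V = S₁·e^{−q₁T}·N(d₁) − S₂·e^{−q₂T}·N(d₂) = 181.265233 − 139.296928 = 41.968305
Key observation: no risk-free rate is needed — with the second asset as numeraire the exchange option is a call on the ratio S₁/S₂, and r cancels out of the value.

exchange price = 41.968305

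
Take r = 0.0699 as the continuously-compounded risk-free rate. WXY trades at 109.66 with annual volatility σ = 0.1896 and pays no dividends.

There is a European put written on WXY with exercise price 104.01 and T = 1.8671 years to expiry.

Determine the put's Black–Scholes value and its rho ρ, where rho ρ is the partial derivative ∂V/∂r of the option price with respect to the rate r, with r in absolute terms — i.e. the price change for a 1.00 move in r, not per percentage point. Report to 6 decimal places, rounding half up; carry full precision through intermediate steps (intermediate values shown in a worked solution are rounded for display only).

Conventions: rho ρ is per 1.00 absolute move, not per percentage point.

σ√T = 0.1896·√1.8671 = 0.259073
d₁ = (ln(S/K) + (r+σ²/2)T) / (σ√T) = (ln(109.66/104.01) + (0.0699+0.1896²/2)·1.8671) / 0.259073 = (0.052898 + 0.164070) / 0.259073 = 0.837476
d₂ = d₁ − σ√T = 0.837476 − 0.259073 = 0.578403
e^{−rT} = 0.877647
N(−d₁) = 0.201163,  N(−d₂) = 0.281496
Put price V = K·e^{−rT}·N(−d₂) − S·N(−d₁) = 25.696126 − 22.059494 = 3.636632
ρ = −K·T·e^{−rT}·N(−d₂) = -47.977236

price = 3.636632
ρ = -47.977236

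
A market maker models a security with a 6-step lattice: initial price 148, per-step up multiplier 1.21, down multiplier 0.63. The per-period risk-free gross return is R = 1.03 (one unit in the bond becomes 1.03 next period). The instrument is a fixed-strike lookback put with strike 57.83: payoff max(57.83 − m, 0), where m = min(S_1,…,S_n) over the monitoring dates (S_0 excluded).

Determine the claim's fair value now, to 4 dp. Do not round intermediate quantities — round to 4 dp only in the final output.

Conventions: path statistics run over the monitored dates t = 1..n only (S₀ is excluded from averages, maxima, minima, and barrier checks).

price = 2.5542

Set p* = 0.6897 (from d < R < u); the path-dependent value is the discounted p*-expectation over all price paths.
Enumerate all 2^6 = 64 price paths (U = up ×1.21, D = down ×0.63); each path with k up-moves has probability p*^k·(1−p*)^(6−k).
DDDDDD: m=9.2535, payoff=48.5765, prob=0.000893
UDDDDD: m=17.7726, payoff=40.0574, prob=0.001985
DUDDDD: m=17.7726, payoff=40.0574, prob=0.001985
UUDDDD: m=34.1346, payoff=23.6954, prob=0.004412
DDUDDD: m=17.7726, payoff=40.0574, prob=0.001985
UDUDDD: m=34.1346, payoff=23.6954, prob=0.004412
DUUDDD: m=34.1346, payoff=23.6954, prob=0.004412
UUUDDD: m=65.5601, payoff=0.0000, prob=0.009805
DDDUDD: m=17.7726, payoff=40.0574, prob=0.001985
UDDUDD: m=34.1346, payoff=23.6954, prob=0.004412
DUDUDD: m=34.1346, payoff=23.6954, prob=0.004412
UUDUDD: m=65.5601, payoff=0.0000, prob=0.009805
DDUUDD: m=34.1346, payoff=23.6954, prob=0.004412
UDUUDD: m=65.5601, payoff=0.0000, prob=0.009805
DUUUDD: m=65.5601, payoff=0.0000, prob=0.009805
UUUUDD: m=125.9170, payoff=0.0000, prob=0.021788
DDDDUD: m=17.7726, payoff=40.0574, prob=0.001985
UDDDUD: m=34.1346, payoff=23.6954, prob=0.004412
DUDDUD: m=34.1346, payoff=23.6954, prob=0.004412
UUDDUD: m=65.5601, payoff=0.0000, prob=0.009805
DDUDUD: m=34.1346, payoff=23.6954, prob=0.004412
UDUDUD: m=65.5601, payoff=0.0000, prob=0.009805
DUUDUD: m=65.5601, payoff=0.0000, prob=0.009805
UUUDUD: m=125.9170, payoff=0.0000, prob=0.021788
DDDUUD: m=34.1346, payoff=23.6954, prob=0.004412
UDDUUD: m=65.5601, payoff=0.0000, prob=0.009805
DUDUUD: m=65.5601, payoff=0.0000, prob=0.009805
UUDUUD: m=125.9170, payoff=0.0000, prob=0.021788
DDUUUD: m=58.7412, payoff=0.0000, prob=0.009805
UDUUUD: m=112.8204, payoff=0.0000, prob=0.021788
DUUUUD: m=93.2400, payoff=0.0000, prob=0.021788
UUUUUD: m=179.0800, payoff=0.0000, prob=0.048418
DDDDDU: m=14.6881, payoff=43.1419, prob=0.001985
UDDDDU: m=28.2104, payoff=29.6196, prob=0.004412
DUDDDU: m=28.2104, payoff=29.6196, prob=0.004412
UUDDDU: m=54.1819, payoff=3.6481, prob=0.009805
DDUDDU: m=28.2104, payoff=29.6196, prob=0.004412
UDUDDU: m=54.1819, payoff=3.6481, prob=0.009805
DUUDDU: m=54.1819, payoff=3.6481, prob=0.009805
UUUDDU: m=104.0636, payoff=0.0000, prob=0.021788
DDDUDU: m=28.2104, payoff=29.6196, prob=0.004412
UDDUDU: m=54.1819, payoff=3.6481, prob=0.009805
DUDUDU: m=54.1819, payoff=3.6481, prob=0.009805
UUDUDU: m=104.0636, payoff=0.0000, prob=0.021788
DDUUDU: m=54.1819, payoff=3.6481, prob=0.009805
UDUUDU: m=104.0636, payoff=0.0000, prob=0.021788
DUUUDU: m=93.2400, payoff=0.0000, prob=0.021788
UUUUDU: m=179.0800, payoff=0.0000, prob=0.048418
DDDDUU: m=23.3144, payoff=34.5156, prob=0.004412
UDDDUU: m=44.7784, payoff=13.0516, prob=0.009805
DUDDUU: m=44.7784, payoff=13.0516, prob=0.009805
UUDDUU: m=86.0030, payoff=0.0000, prob=0.021788
DDUDUU: m=44.7784, payoff=13.0516, prob=0.009805
UDUDUU: m=86.0030, payoff=0.0000, prob=0.021788
DUUDUU: m=86.0030, payoff=0.0000, prob=0.021788
UUUDUU: m=165.1803, payoff=0.0000, prob=0.048418
DDDUUU: m=37.0070, payoff=20.8230, prob=0.009805
UDDUUU: m=71.0769, payoff=0.0000, prob=0.021788
DUDUUU: m=71.0769, payoff=0.0000, prob=0.021788
UUDUUU: m=136.5127, payoff=0.0000, prob=0.048418
DDUUUU: m=58.7412, payoff=0.0000, prob=0.021788
UDUUUU: m=112.8204, payoff=0.0000, prob=0.048418
DUUUUU: m=93.2400, payoff=0.0000, prob=0.048418
UUUUUU: m=179.0800, payoff=0.0000, prob=0.107595
Price = Σ prob·payoff / R^6 = 3.049857 / 1.194052 = 2.5542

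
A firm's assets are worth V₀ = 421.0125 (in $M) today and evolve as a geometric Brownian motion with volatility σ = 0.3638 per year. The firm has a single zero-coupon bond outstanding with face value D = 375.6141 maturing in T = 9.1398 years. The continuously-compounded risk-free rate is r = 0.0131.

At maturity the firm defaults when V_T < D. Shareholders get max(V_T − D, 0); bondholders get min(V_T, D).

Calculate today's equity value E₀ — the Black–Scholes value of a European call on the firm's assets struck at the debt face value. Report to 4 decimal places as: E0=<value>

E0=204.5722

With assets at 421.0125 and a single debt payment of 375.6141 at 9.1398 years:
d₁ = [ln(V₀/D) + (r + σ²/2)T] / (σ√T)
   = [ln(421.0125/375.6141) + (0.0131 + 0.5·0.3638²)·9.1398] / (0.3638·√9.1398)
   = [0.114100 + 0.724560] / 1.099844 = 0.762526
d₂ = d₁ − σ√T = 0.762526 − 1.099844 = -0.337318
N(d₁) = 0.777127,  N(d₂) = 0.367939,  e^(−rT) = 0.887159
E₀ = V₀·N(d₁) − D·e^(−rT)·N(d₂)
   = 421.0125·0.777127 − 375.6141·0.887159·0.367939 = 204.572209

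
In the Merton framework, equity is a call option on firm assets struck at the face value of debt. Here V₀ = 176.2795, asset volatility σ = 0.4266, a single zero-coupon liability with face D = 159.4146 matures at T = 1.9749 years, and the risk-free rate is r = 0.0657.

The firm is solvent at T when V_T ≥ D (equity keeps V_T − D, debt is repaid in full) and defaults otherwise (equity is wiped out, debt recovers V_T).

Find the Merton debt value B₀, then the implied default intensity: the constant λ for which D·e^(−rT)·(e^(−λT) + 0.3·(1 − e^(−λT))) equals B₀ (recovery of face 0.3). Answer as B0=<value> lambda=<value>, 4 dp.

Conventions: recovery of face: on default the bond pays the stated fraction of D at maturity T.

B0=118.2610 lambda=0.1271

Equity is a call on the firm's assets struck at D = 159.4146:
d₁ = [ln(V₀/D) + (r + σ²/2)T] / (σ√T)
   = [ln(176.2795/159.4146) + (0.0657 + 0.5·0.4266²)·1.9749] / (0.4266·√1.9749)
   = [0.100562 + 0.309455] / 0.599506 = 0.683925
d₂ = d₁ − σ√T = 0.683925 − 0.599506 = 0.084419
N(d₁) = 0.752989,  N(d₂) = 0.533638,  e^(−rT) = 0.878314
E₀ = V₀·N(d₁) − D·e^(−rT)·N(d₂)
   = 176.2795·0.752989 − 159.4146·0.878314·0.533638 = 58.018507
B₀ = V₀ − E₀ = 176.2795 − 58.018507 = 118.260993
e^(−λT) = (B₀·e^(rT)/D − 0.3)/(1 − 0.3) = (118.2610·1.138545/159.4146 − 0.3)/0.7 = 0.77803470
λ = −ln(0.77803470)/1.9749 = 0.127087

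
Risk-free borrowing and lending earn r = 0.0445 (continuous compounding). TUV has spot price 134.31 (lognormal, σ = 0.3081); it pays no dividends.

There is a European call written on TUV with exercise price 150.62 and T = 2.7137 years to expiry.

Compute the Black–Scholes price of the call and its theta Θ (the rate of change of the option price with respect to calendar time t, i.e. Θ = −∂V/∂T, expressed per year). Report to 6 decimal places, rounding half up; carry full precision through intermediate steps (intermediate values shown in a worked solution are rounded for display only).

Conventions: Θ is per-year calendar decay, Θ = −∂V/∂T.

price = 27.237214
Θ = -7.239617

σ√T = 0.3081·√2.7137 = 0.507543
d₁ = (ln(S/K) + (r+σ²/2)T) / (σ√T) = (ln(134.31/150.62) + (0.0445+0.3081²/2)·2.7137) / 0.507543 = (-0.114610 + 0.249559) / 0.507543 = 0.265889
d₂ = d₁ − σ√T = 0.265889 − 0.507543 = -0.241654
e^{−rT} = 0.886247
N(d₁) = 0.604838,  N(d₂) = 0.404524
Call price V = S·N(d₁) − K·e^{−rT}·N(d₂) = 81.235733 − 53.998519 = 27.237214
φ(d₁) = (1/√(2π))·e^{−d₁²/2} = 0.385087
Θ = −S·φ(d₁)·σ/(2√T) − r·K·e^{−rT}·N(d₂) = −4.836682 − 2.402934 = -7.239617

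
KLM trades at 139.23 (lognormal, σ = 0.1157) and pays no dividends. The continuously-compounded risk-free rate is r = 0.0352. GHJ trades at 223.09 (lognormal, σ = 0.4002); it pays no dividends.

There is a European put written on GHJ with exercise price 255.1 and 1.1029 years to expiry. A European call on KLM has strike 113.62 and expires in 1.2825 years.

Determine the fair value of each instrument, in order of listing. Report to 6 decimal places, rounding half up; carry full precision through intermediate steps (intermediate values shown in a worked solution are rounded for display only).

[GHJ put K=255.1]
σ√T = 0.4002·√1.1029 = 0.420286
d₁ = (ln(S/K) + (r+σ²/2)T) / (σ√T) = (ln(223.09/255.1) + (0.0352+0.4002²/2)·1.1029) / 0.420286 = (-0.134080 + 0.127142) / 0.420286 = -0.016508
d₂ = d₁ − σ√T = -0.016508 − 0.420286 = -0.436794
e^{−rT} = 0.961922
N(−d₁) = 0.506585,  N(−d₂) = 0.668870
price = K·e^{−rT}·N(−d₂) − S·N(−d₁) = 164.131421 − 113.014131 = 51.117290
[KLM call K=113.62]
σ√T = 0.1157·√1.2825 = 0.131027
d₁ = (ln(S/K) + (r+σ²/2)T) / (σ√T) = (ln(139.23/113.62) + (0.0352+0.1157²/2)·1.2825) / 0.131027 = (0.203268 + 0.053728) / 0.131027 = 1.961390
d₂ = d₁ − σ√T = 1.961390 − 0.131027 = 1.830363
e^{−rT} = 0.955860
N(d₁) = 0.975083,  N(d₂) = 0.966402
price = S·N(d₁) − K·e^{−rT}·N(d₂) = 135.760837 − 104.955904 = 30.804933

price(GHJ put K=255.1) = 51.117290
price(KLM call K=113.62) = 30.804933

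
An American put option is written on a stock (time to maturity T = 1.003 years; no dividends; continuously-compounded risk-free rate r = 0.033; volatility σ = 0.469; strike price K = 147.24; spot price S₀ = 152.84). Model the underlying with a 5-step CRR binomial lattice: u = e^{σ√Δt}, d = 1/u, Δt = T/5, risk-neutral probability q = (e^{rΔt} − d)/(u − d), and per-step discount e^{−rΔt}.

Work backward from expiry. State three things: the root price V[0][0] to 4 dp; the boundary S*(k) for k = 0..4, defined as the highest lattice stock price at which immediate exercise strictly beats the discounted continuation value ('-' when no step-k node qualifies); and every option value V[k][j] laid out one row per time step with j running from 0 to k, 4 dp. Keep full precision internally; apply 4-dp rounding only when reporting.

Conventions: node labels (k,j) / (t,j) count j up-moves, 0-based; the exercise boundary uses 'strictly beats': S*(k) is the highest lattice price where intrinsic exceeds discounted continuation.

Δt=0.20060  u=1.23375  d=0.81054  q=0.46337  discount=0.99340
step 5 (expiry): payoffs max(K−S,0) = 93.7709 65.8527 23.3574 0.0000 0.0000 0.0000
step 4: (k=4,j=0): S=65.9674, K−S=81.2726, hold=80.3011 ⇒ V=81.2726 exercise | (k=4,j=1): S=100.4115, K−S=46.8285, hold=45.8570 ⇒ V=46.8285 exercise | (k=4,j=2): S=152.8400, K−S=0.0000, hold=12.4516 ⇒ V=12.4516 continue | (k=4,j=3): S=232.6434, K−S=0.0000, hold=0.0000 ⇒ V=0.0000 continue | (k=4,j=4): S=354.1150, K−S=0.0000, hold=0.0000 ⇒ V=0.0000 continue  boundary S*=100.4115
step 3: (k=3,j=0): S=81.3873, K−S=65.8527, hold=64.8812 ⇒ V=65.8527 exercise | (k=3,j=1): S=123.8826, K−S=23.3574, hold=30.6953 ⇒ V=30.6953 continue | (k=3,j=2): S=188.5662, K−S=0.0000, hold=6.6378 ⇒ V=6.6378 continue | (k=3,j=3): S=287.0236, K−S=0.0000, hold=0.0000 ⇒ V=0.0000 continue  boundary S*=81.3873
step 2: (k=2,j=0): S=100.4115, K−S=46.8285, hold=49.2348 ⇒ V=49.2348 continue | (k=2,j=1): S=152.8400, K−S=0.0000, hold=19.4188 ⇒ V=19.4188 continue | (k=2,j=2): S=232.6434, K−S=0.0000, hold=3.5385 ⇒ V=3.5385 continue  boundary S*=-
step 1: (k=1,j=0): S=123.8826, K−S=23.3574, hold=35.1852 ⇒ V=35.1852 continue | (k=1,j=1): S=188.5662, K−S=0.0000, hold=11.9807 ⇒ V=11.9807 continue  boundary S*=-
step 0: (k=0,j=0): S=152.8400, K−S=0.0000, hold=24.2717 ⇒ V=24.2717 continue  boundary S*=-

price = 24.2717
boundary = - - - 81.3873 100.4115
tree:
24.2717
35.1852 11.9807
49.2348 19.4188 3.5385
65.8527 30.6953 6.6378 0.0000
81.2726 46.8285 12.4516 0.0000 0.0000
93.7709 65.8527 23.3574 0.0000 0.0000 0.0000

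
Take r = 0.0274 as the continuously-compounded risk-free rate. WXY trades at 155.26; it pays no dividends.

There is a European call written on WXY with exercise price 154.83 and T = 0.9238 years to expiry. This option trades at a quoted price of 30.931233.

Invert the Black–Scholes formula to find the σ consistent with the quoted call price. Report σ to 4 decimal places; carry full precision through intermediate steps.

sigma = 0.4940

At σ = 0.4940 the Black–Scholes value reproduces the quote:
σ√T = 0.494·√0.9238 = 0.474806
d₁ = (ln(S/K) + (r+σ²/2)T) / (σ√T) = (ln(155.26/154.83) + (0.0274+0.494²/2)·0.9238) / 0.474806 = (0.002773 + 0.138032) / 0.474806 = 0.296554
d₂ = d₁ − σ√T = 0.296554 − 0.474806 = -0.178251
e^{−rT} = 0.975006
N(d₁) = 0.616597,  N(d₂) = 0.429263
V = S·N(d₁) − K·e^{−rT}·N(d₂) = 95.732796 − 64.801563 = 30.931233 (equal to the quote); since ∂V/∂σ > 0 for all σ, the implied volatility is unique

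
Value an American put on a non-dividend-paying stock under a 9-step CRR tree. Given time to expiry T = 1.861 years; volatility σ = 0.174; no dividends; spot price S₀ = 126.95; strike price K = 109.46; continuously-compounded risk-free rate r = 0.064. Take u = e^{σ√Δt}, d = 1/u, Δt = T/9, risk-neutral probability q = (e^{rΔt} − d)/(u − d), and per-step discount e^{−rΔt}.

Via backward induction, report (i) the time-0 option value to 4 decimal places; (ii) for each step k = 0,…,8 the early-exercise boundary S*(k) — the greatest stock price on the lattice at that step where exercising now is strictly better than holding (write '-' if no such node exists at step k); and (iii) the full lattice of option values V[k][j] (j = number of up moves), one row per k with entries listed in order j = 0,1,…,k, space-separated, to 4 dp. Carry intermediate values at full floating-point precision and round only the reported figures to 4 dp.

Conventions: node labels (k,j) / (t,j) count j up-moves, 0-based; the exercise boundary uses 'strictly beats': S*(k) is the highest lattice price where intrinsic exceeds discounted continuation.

price = 2.0878
boundary = - - - - 92.5087 85.4712 92.5087 85.4712 92.5087
tree:
2.0878
3.6734 0.9129
6.3036 1.7295 0.3041
10.5096 3.2053 0.6309 0.0590
16.9513 5.7845 1.2898 0.1371 0.0000
23.9888 10.1036 2.5867 0.3190 0.0000 0.0000
30.4909 16.9513 5.0554 0.7419 0.0000 0.0000 0.0000
36.4983 23.9888 9.5232 1.7255 0.0000 0.0000 0.0000 0.0000
42.0488 30.4909 16.9513 4.0133 0.0000 0.0000 0.0000 0.0000 0.0000
47.1770 36.4983 23.9888 9.3344 0.0000 0.0000 0.0000 0.0000 0.0000 0.0000

Δt=0.20678  u=1.08234  d=0.92393  q=0.56433  discount=0.98685
step 9 (expiry): payoffs max(K−S,0) = 47.1770 36.4983 23.9888 9.3344 0.0000 0.0000 0.0000 0.0000 0.0000 0.0000
step 8: (k=8,j=0): S=67.4112, K−S=42.0488, hold=40.6097 ⇒ V=42.0488 exercise | (k=8,j=1): S=78.9691, K−S=30.4909, hold=29.0518 ⇒ V=30.4909 exercise | (k=8,j=2): S=92.5087, K−S=16.9513, hold=15.5123 ⇒ V=16.9513 exercise | (k=8,j=3): S=108.3696, K−S=1.0904, hold=4.0133 ⇒ V=4.0133 continue | (k=8,j=4): S=126.9500, K−S=0.0000, hold=0.0000 ⇒ V=0.0000 continue | (k=8,j=5): S=148.7160, K−S=0.0000, hold=0.0000 ⇒ V=0.0000 continue | (k=8,j=6): S=174.2140, K−S=0.0000, hold=0.0000 ⇒ V=0.0000 continue | (k=8,j=7): S=204.0836, K−S=0.0000, hold=0.0000 ⇒ V=0.0000 continue | (k=8,j=8): S=239.0745, K−S=0.0000, hold=0.0000 ⇒ V=0.0000 continue  boundary S*=92.5087
step 7: (k=7,j=0): S=72.9617, K−S=36.4983, hold=35.0593 ⇒ V=36.4983 exercise | (k=7,j=1): S=85.4712, K−S=23.9888, hold=22.5498 ⇒ V=23.9888 exercise | (k=7,j=2): S=100.1256, K−S=9.3344, hold=9.5232 ⇒ V=9.5232 continue | (k=7,j=3): S=117.2925, K−S=0.0000, hold=1.7255 ⇒ V=1.7255 continue | (k=7,j=4): S=137.4027, K−S=0.0000, hold=0.0000 ⇒ V=0.0000 continue | (k=7,j=5): S=160.9609, K−S=0.0000, hold=0.0000 ⇒ V=0.0000 continue | (k=7,j=6): S=188.5582, K−S=0.0000, hold=0.0000 ⇒ V=0.0000 continue | (k=7,j=7): S=220.8872, K−S=0.0000, hold=0.0000 ⇒ V=0.0000 continue  boundary S*=85.4712
step 6: (k=6,j=0): S=78.9691, K−S=30.4909, hold=29.0518 ⇒ V=30.4909 exercise | (k=6,j=1): S=92.5087, K−S=16.9513, hold=15.6174 ⇒ V=16.9513 exercise | (k=6,j=2): S=108.3696, K−S=1.0904, hold=5.0554 ⇒ V=5.0554 continue | (k=6,j=3): S=126.9500, K−S=0.0000, hold=0.7419 ⇒ V=0.7419 continue | (k=6,j=4): S=148.7160, K−S=0.0000, hold=0.0000 ⇒ V=0.0000 continue | (k=6,j=5): S=174.2140, K−S=0.0000, hold=0.0000 ⇒ V=0.0000 continue | (k=6,j=6): S=204.0836, K−S=0.0000, hold=0.0000 ⇒ V=0.0000 continue  boundary S*=92.5087
step 5: (k=5,j=0): S=85.4712, K−S=23.9888, hold=22.5498 ⇒ V=23.9888 exercise | (k=5,j=1): S=100.1256, K−S=9.3344, hold=10.1036 ⇒ V=10.1036 continue | (k=5,j=2): S=117.2925, K−S=0.0000, hold=2.5867 ⇒ V=2.5867 continue | (k=5,j=3): S=137.4027, K−S=0.0000, hold=0.3190 ⇒ V=0.3190 continue | (k=5,j=4): S=160.9609, K−S=0.0000, hold=0.0000 ⇒ V=0.0000 continue | (k=5,j=5): S=188.5582, K−S=0.0000, hold=0.0000 ⇒ V=0.0000 continue  boundary S*=85.4712
step 4: (k=4,j=0): S=92.5087, K−S=16.9513, hold=15.9406 ⇒ V=16.9513 exercise | (k=4,j=1): S=108.3696, K−S=1.0904, hold=5.7845 ⇒ V=5.7845 continue | (k=4,j=2): S=126.9500, K−S=0.0000, hold=1.2898 ⇒ V=1.2898 continue | (k=4,j=3): S=148.7160, K−S=0.0000, hold=0.1371 ⇒ V=0.1371 continue | (k=4,j=4): S=174.2140, K−S=0.0000, hold=0.0000 ⇒ V=0.0000 continue  boundary S*=92.5087
step 3: (k=3,j=0): S=100.1256, K−S=9.3344, hold=10.5096 ⇒ V=10.5096 continue | (k=3,j=1): S=117.2925, K−S=0.0000, hold=3.2053 ⇒ V=3.2053 continue | (k=3,j=2): S=137.4027, K−S=0.0000, hold=0.6309 ⇒ V=0.6309 continue | (k=3,j=3): S=160.9609, K−S=0.0000, hold=0.0590 ⇒ V=0.0590 continue  boundary S*=-
step 2: (k=2,j=0): S=108.3696, K−S=1.0904, hold=6.3036 ⇒ V=6.3036 continue | (k=2,j=1): S=126.9500, K−S=0.0000, hold=1.7295 ⇒ V=1.7295 continue | (k=2,j=2): S=148.7160, K−S=0.0000, hold=0.3041 ⇒ V=0.3041 continue  boundary S*=-
step 1: (k=1,j=0): S=117.2925, K−S=0.0000, hold=3.6734 ⇒ V=3.6734 continue | (k=1,j=1): S=137.4027, K−S=0.0000, hold=0.9129 ⇒ V=0.9129 continue  boundary S*=-
step 0: (k=0,j=0): S=126.9500, K−S=0.0000, hold=2.0878 ⇒ V=2.0878 continue  boundary S*=-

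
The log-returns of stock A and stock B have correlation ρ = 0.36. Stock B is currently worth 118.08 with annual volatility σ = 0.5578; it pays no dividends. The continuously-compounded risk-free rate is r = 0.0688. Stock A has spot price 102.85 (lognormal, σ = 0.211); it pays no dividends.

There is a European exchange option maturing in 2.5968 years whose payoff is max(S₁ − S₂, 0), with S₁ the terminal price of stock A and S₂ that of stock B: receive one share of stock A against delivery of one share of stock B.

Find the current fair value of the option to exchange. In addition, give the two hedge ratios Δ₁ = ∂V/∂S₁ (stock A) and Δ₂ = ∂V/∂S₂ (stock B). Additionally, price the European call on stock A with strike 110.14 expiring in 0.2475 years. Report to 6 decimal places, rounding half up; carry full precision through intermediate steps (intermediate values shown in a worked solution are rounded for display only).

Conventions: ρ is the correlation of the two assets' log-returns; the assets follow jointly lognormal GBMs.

exchange price = 28.749977
Δ1 = 0.600541
Δ2 = -0.279604
price(stock A call K=110.14) = 2.223386

σ_eff = √(σ₁² + σ₂² − 2ρσ₁σ₂) = √(0.211² + 0.5578² − 2·0.36·0.211·0.5578) = 0.520501
d₁ = (ln(S₁/S₂) + (q₂ − q₁ + σ_eff²/2)T) / (σ_eff√T) = (ln(102.85/118.08) + (0.0 − 0.0 + 0.135460)·2.5968) / 0.838765 = 0.254747
d₂ = d₁ − σ_eff√T = 0.254747 − 0.838765 = -0.584018
N(d₁) = 0.600541,  N(d₂) = 0.279604
V = S₁·e^{−q₁T}·N(d₁) − S₂·e^{−q₂T}·N(d₂) = 61.765613 − 33.015636 = 28.749977
Δ₁ = e^{−q₁T}·N(d₁) = 0.600541;  Δ₂ = −e^{−q₂T}·N(d₂) = -0.279604
[vanilla: stock A call K=110.14]
σ√T = 0.211·√0.2475 = 0.104971
d₁ = (ln(S/K) + (r+σ²/2)T) / (σ√T) = (ln(102.85/110.14) + (0.0688+0.211²/2)·0.2475) / 0.104971 = (-0.068481 + 0.022537) / 0.104971 = -0.437674
d₂ = d₁ − σ√T = -0.437674 − 0.104971 = -0.542646
e^{−rT} = 0.983116
N(d₁) = 0.330811,  N(d₂) = 0.293687
price = S·N(d₁) − K·e^{−rT}·N(d₂) = 34.023929 − 31.800543 = 2.223386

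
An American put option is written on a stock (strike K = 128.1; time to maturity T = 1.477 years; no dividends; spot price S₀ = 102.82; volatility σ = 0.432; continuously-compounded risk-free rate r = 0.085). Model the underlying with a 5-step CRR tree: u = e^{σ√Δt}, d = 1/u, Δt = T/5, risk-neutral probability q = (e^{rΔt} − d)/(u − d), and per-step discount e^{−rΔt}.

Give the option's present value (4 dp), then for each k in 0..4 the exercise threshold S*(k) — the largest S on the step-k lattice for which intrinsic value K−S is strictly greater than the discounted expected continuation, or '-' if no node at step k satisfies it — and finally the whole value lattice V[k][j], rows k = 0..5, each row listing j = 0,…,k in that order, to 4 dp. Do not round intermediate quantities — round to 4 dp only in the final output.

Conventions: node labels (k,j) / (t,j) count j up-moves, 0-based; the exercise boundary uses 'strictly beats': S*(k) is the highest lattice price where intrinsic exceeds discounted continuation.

price = 31.3703
boundary = - 81.3032 64.2891 81.3032 102.8200
tree:
31.3703
46.7968 17.2568
63.8109 29.0462 6.1259
77.2645 46.7968 12.4444 0.0000
87.9027 63.8109 25.2800 0.0000 0.0000
96.3147 77.2645 46.7968 0.0000 0.0000 0.0000

Δt=0.29540  u=1.26465  d=0.79073  q=0.49522  discount=0.97520
step 5 (expiry): payoffs max(K−S,0) = 96.3147 77.2645 46.7968 0.0000 0.0000 0.0000
step 4: (k=4,j=0): S=40.1973, K−S=87.9027, hold=84.7263 ⇒ V=87.9027 exercise | (k=4,j=1): S=64.2891, K−S=63.8109, hold=60.6345 ⇒ V=63.8109 exercise | (k=4,j=2): S=102.8200, K−S=25.2800, hold=23.0363 ⇒ V=25.2800 exercise | (k=4,j=3): S=164.4440, K−S=0.0000, hold=0.0000 ⇒ V=0.0000 continue | (k=4,j=4): S=263.0016, K−S=0.0000, hold=0.0000 ⇒ V=0.0000 continue  boundary S*=102.8200
step 3: (k=3,j=0): S=50.8355, K−S=77.2645, hold=74.0881 ⇒ V=77.2645 exercise | (k=3,j=1): S=81.3032, K−S=46.7968, hold=43.6204 ⇒ V=46.7968 exercise | (k=3,j=2): S=130.0313, K−S=0.0000, hold=12.4444 ⇒ V=12.4444 continue | (k=3,j=3): S=207.9640, K−S=0.0000, hold=0.0000 ⇒ V=0.0000 continue  boundary S*=81.3032
step 2: (k=2,j=0): S=64.2891, K−S=63.8109, hold=60.6345 ⇒ V=63.8109 exercise | (k=2,j=1): S=102.8200, K−S=25.2800, hold=29.0462 ⇒ V=29.0462 continue | (k=2,j=2): S=164.4440, K−S=0.0000, hold=6.1259 ⇒ V=6.1259 continue  boundary S*=64.2891
step 1: (k=1,j=0): S=81.3032, K−S=46.7968, hold=45.4393 ⇒ V=46.7968 exercise | (k=1,j=1): S=130.0313, K−S=0.0000, hold=17.2568 ⇒ V=17.2568 continue  boundary S*=81.3032
step 0: (k=0,j=0): S=102.8200, K−S=25.2800, hold=31.3703 ⇒ V=31.3703 continue  boundary S*=-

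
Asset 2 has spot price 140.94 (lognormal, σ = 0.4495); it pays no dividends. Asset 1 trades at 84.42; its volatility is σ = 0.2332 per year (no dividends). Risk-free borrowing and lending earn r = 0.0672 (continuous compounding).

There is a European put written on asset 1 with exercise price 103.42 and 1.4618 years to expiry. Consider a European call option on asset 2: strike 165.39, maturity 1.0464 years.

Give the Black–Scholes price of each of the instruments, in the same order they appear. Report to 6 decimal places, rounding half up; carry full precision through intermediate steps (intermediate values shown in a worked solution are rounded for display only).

price(asset 1 put K=103.42) = 15.325187
price(asset 2 call K=165.39) = 20.718926

[asset 1 put K=103.42]
σ√T = 0.2332·√1.4618 = 0.281950
d₁ = (ln(S/K) + (r+σ²/2)T) / (σ√T) = (ln(84.42/103.42) + (0.0672+0.2332²/2)·1.4618) / 0.281950 = (-0.202994 + 0.137981) / 0.281950 = -0.230584
d₂ = d₁ − σ√T = -0.230584 − 0.281950 = -0.512534
e^{−rT} = 0.906438
N(−d₁) = 0.591181,  N(−d₂) = 0.695861
price = K·e^{−rT}·N(−d₂) − S·N(−d₁) = 65.232671 − 49.907484 = 15.325187
[asset 2 call K=165.39]
σ√T = 0.4495·√1.0464 = 0.459810
d₁ = (ln(S/K) + (r+σ²/2)T) / (σ√T) = (ln(140.94/165.39) + (0.0672+0.4495²/2)·1.0464) / 0.459810 = (-0.159972 + 0.176031) / 0.459810 = 0.034925
d₂ = d₁ − σ√T = 0.034925 − 0.459810 = -0.424885
e^{−rT} = 0.932097
N(d₁) = 0.513930,  N(d₂) = 0.335460
price = S·N(d₁) − K·e^{−rT}·N(d₂) = 72.433308 − 51.714381 = 20.718926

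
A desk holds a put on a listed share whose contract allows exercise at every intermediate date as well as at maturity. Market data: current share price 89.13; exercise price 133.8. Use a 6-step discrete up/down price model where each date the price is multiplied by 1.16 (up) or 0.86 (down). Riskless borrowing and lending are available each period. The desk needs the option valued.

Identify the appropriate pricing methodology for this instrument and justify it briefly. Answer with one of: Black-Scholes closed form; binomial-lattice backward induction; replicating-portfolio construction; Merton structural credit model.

Key observation: with exercise allowed before expiry on a discrete up/down model (6 steps from spot 89.13), the strike-133.8 put's value must be rolled back through the tree testing early exercise at each node.

framework: binomial-lattice backward induction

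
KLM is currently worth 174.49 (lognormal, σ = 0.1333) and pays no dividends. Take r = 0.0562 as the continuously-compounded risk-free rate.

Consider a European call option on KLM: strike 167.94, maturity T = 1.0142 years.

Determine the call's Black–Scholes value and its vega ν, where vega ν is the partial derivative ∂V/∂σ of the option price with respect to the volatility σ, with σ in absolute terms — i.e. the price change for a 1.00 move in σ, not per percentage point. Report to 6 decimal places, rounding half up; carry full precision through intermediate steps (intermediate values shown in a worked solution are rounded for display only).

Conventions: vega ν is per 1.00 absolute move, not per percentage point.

σ√T = 0.1333·√1.0142 = 0.134243
d₁ = (ln(S/K) + (r+σ²/2)T) / (σ√T) = (ln(174.49/167.94) + (0.0562+0.1333²/2)·1.0142) / 0.134243 = (0.038261 + 0.066009) / 0.134243 = 0.776720
d₂ = d₁ − σ√T = 0.776720 − 0.134243 = 0.642477
e^{−rT} = 0.944596
N(d₁) = 0.781338,  N(d₂) = 0.739718
Call price V = S·N(d₁) − K·e^{−rT}·N(d₂) = 136.335672 − 117.345526 = 18.990146
φ(d₁) = (1/√(2π))·e^{−d₁²/2} = 0.295057
ν = S·φ(d₁)·√T = 51.848807

price = 18.990146
ν = 51.848807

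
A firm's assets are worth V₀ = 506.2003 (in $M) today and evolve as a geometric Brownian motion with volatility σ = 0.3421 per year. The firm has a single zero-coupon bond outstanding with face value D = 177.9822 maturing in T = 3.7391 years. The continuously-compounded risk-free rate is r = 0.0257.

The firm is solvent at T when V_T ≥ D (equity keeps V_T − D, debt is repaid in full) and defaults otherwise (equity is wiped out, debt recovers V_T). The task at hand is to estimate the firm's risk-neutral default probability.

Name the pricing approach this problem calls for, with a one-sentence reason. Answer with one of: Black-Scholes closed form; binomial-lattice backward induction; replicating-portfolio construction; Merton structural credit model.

Key observation: assets follow a GBM and default happens iff V_T < 177.9822; valuing claims on that split (equity as a call, risky debt as the residual) is the structural model's definition.

framework: Merton structural credit model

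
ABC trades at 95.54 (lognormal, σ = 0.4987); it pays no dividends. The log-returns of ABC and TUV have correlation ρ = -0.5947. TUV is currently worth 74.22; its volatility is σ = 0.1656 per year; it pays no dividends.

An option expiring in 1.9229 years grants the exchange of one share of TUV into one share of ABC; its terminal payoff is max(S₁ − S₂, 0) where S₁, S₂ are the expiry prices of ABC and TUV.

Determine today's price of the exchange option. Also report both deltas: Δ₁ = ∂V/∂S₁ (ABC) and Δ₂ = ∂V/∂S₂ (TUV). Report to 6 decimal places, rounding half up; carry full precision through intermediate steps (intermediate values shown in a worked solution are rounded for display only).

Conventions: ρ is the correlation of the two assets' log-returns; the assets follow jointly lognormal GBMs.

σ_eff = √(σ₁² + σ₂² − 2ρσ₁σ₂) = √(0.4987² + 0.1656² − 2·-0.5947·0.4987·0.1656) = 0.611843
d₁ = (ln(S₁/S₂) + (q₂ − q₁ + σ_eff²/2)T) / (σ_eff√T) = (ln(95.54/74.22) + (0.0 − 0.0 + 0.187176)·1.9229) / 0.848434 = 0.721837
d₂ = d₁ − σ_eff√T = 0.721837 − 0.848434 = -0.126596
N(d₁) = 0.764803,  N(d₂) = 0.449630
V = S₁·e^{−q₁T}·N(d₁) − S₂·e^{−q₂T}·N(d₂) = 73.069260 − 33.371532 = 39.697728
Key observation: the rate r is irrelevant here: denominating values in TUV turns the exchange into a ratio option on S₁/S₂, and discounting at r drops out.
Δ₁ = e^{−q₁T}·N(d₁) = 0.764803;  Δ₂ = −e^{−q₂T}·N(d₂) = -0.449630

exchange price = 39.697728
Δ1 = 0.764803
Δ2 = -0.449630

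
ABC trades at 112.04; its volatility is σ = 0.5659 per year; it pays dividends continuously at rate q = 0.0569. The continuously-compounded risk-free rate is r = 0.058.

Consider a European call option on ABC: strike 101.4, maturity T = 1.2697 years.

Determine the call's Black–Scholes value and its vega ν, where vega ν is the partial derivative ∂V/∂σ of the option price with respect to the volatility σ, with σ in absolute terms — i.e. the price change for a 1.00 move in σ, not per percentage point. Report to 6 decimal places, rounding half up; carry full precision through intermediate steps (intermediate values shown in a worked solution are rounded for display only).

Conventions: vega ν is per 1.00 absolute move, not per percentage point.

price = 30.134473
ν = 41.806716

σ√T = 0.5659·√1.2697 = 0.637662
d₁ = (ln(S/K) + (r−q+σ²/2)T) / (σ√T) = (ln(112.04/101.4) + (0.058−0.0569+0.5659²/2)·1.2697) / 0.637662 = (0.099783 + 0.204703) / 0.637662 = 0.477504
d₂ = d₁ − σ√T = 0.477504 − 0.637662 = -0.160158
e^{−rT} = 0.929004
e^{−qT} = 0.930302
N(d₁) = 0.683498,  N(d₂) = 0.436378
Call price V = S·e^{−qT}·N(d₁) − K·e^{−rT}·N(d₂) = 71.241732 − 41.107259 = 30.134473
φ(d₁) = (1/√(2π))·e^{−d₁²/2} = 0.355958
ν = S·e^{−qT}·φ(d₁)·√T = 41.806716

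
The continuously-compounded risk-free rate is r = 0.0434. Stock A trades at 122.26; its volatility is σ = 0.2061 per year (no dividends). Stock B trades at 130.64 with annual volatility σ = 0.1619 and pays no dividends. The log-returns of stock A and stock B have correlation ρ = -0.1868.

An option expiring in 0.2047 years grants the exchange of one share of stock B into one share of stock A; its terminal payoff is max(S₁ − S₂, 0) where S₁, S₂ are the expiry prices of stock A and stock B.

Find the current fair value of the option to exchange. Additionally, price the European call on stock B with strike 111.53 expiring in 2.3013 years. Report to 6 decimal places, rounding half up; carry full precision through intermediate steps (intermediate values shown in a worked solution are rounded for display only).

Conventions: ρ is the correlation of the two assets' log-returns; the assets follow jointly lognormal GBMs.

σ_eff = √(σ₁² + σ₂² − 2ρσ₁σ₂) = √(0.2061² + 0.1619² − 2·-0.1868·0.2061·0.1619) = 0.284877
d₁ = (ln(S₁/S₂) + (q₂ − q₁ + σ_eff²/2)T) / (σ_eff√T) = (ln(122.26/130.64) + (0.0 − 0.0 + 0.040577)·0.2047) / 0.128889 = -0.449916
d₂ = d₁ − σ_eff√T = -0.449916 − 0.128889 = -0.578805
N(d₁) = 0.326385,  N(d₂) = 0.281360
V = S₁·e^{−q₁T}·N(d₁) − S₂·e^{−q₂T}·N(d₂) = 39.903887 − 36.756907 = 3.146980
[vanilla: stock B call K=111.53]
σ√T = 0.1619·√2.3013 = 0.245603
d₁ = (ln(S/K) + (r+σ²/2)T) / (σ√T) = (ln(130.64/111.53) + (0.0434+0.1619²/2)·2.3013) / 0.245603 = (0.158152 + 0.130037) / 0.245603 = 1.173393
d₂ = d₁ − σ√T = 1.173393 − 0.245603 = 0.927790
e^{−rT} = 0.904949
N(d₁) = 0.879681,  N(d₂) = 0.823242
price = S·N(d₁) − K·e^{−rT}·N(d₂) = 114.921503 − 83.088953 = 31.832550

exchange price = 3.146980
price(stock B call K=111.53) = 31.832550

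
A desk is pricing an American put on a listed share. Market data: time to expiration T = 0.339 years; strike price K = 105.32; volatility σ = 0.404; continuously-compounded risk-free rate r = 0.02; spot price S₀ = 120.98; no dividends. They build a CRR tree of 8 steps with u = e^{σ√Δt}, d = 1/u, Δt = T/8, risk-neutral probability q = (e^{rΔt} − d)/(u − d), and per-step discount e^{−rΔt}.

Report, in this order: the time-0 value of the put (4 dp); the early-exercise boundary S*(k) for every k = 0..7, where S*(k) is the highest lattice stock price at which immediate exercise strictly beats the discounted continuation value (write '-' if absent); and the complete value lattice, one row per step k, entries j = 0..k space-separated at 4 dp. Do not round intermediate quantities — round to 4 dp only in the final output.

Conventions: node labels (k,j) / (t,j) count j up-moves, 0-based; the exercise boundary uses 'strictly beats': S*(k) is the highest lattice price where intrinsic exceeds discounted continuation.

Δt=0.04238  u=1.08672  d=0.92020  q=0.48431  discount=0.99915
step 8 (expiry): payoffs max(K−S,0) = 43.1227 31.8674 18.5754 2.8780 0.0000 0.0000 0.0000 0.0000 0.0000
step 7: (k=7,j=0): S=67.5911, K−S=37.7289, hold=37.6397 ⇒ V=37.7289 exercise | (k=7,j=1): S=79.8224, K−S=25.4976, hold=25.4084 ⇒ V=25.4976 exercise | (k=7,j=2): S=94.2671, K−S=11.0529, hold=10.9636 ⇒ V=11.0529 exercise | (k=7,j=3): S=111.3258, K−S=0.0000, hold=1.4829 ⇒ V=1.4829 continue | (k=7,j=4): S=131.4714, K−S=0.0000, hold=0.0000 ⇒ V=0.0000 continue | (k=7,j=5): S=155.2626, K−S=0.0000, hold=0.0000 ⇒ V=0.0000 continue | (k=7,j=6): S=183.3590, K−S=0.0000, hold=0.0000 ⇒ V=0.0000 continue | (k=7,j=7): S=216.5398, K−S=0.0000, hold=0.0000 ⇒ V=0.0000 continue  boundary S*=94.2671
step 6: (k=6,j=0): S=73.4526, K−S=31.8674, hold=31.7782 ⇒ V=31.8674 exercise | (k=6,j=1): S=86.7446, K−S=18.5754, hold=18.4861 ⇒ V=18.5754 exercise | (k=6,j=2): S=102.4420, K−S=2.8780, hold=6.4126 ⇒ V=6.4126 continue | (k=6,j=3): S=120.9800, K−S=0.0000, hold=0.7641 ⇒ V=0.7641 continue | (k=6,j=4): S=142.8726, K−S=0.0000, hold=0.0000 ⇒ V=0.0000 continue | (k=6,j=5): S=168.7270, K−S=0.0000, hold=0.0000 ⇒ V=0.0000 continue | (k=6,j=6): S=199.2599, K−S=0.0000, hold=0.0000 ⇒ V=0.0000 continue  boundary S*=86.7446
step 5: (k=5,j=0): S=79.8224, K−S=25.4976, hold=25.4084 ⇒ V=25.4976 exercise | (k=5,j=1): S=94.2671, K−S=11.0529, hold=12.6740 ⇒ V=12.6740 continue | (k=5,j=2): S=111.3258, K−S=0.0000, hold=3.6738 ⇒ V=3.6738 continue | (k=5,j=3): S=131.4714, K−S=0.0000, hold=0.3937 ⇒ V=0.3937 continue | (k=5,j=4): S=155.2626, K−S=0.0000, hold=0.0000 ⇒ V=0.0000 continue | (k=5,j=5): S=183.3590, K−S=0.0000, hold=0.0000 ⇒ V=0.0000 continue  boundary S*=79.8224
step 4: (k=4,j=0): S=86.7446, K−S=18.5754, hold=19.2706 ⇒ V=19.2706 continue | (k=4,j=1): S=102.4420, K−S=2.8780, hold=8.3081 ⇒ V=8.3081 continue | (k=4,j=2): S=120.9800, K−S=0.0000, hold=2.0834 ⇒ V=2.0834 continue | (k=4,j=3): S=142.8726, K−S=0.0000, hold=0.2028 ⇒ V=0.2028 continue | (k=4,j=4): S=168.7270, K−S=0.0000, hold=0.0000 ⇒ V=0.0000 continue  boundary S*=-
step 3: (k=3,j=0): S=94.2671, K−S=11.0529, hold=13.9495 ⇒ V=13.9495 continue | (k=3,j=1): S=111.3258, K−S=0.0000, hold=5.2889 ⇒ V=5.2889 continue | (k=3,j=2): S=131.4714, K−S=0.0000, hold=1.1716 ⇒ V=1.1716 continue | (k=3,j=3): S=155.2626, K−S=0.0000, hold=0.1045 ⇒ V=0.1045 continue  boundary S*=-
step 2: (k=2,j=0): S=102.4420, K−S=2.8780, hold=9.7468 ⇒ V=9.7468 continue | (k=2,j=1): S=120.9800, K−S=0.0000, hold=3.2921 ⇒ V=3.2921 continue | (k=2,j=2): S=142.8726, K−S=0.0000, hold=0.6543 ⇒ V=0.6543 continue  boundary S*=-
step 1: (k=1,j=0): S=111.3258, K−S=0.0000, hold=6.6151 ⇒ V=6.6151 continue | (k=1,j=1): S=131.4714, K−S=0.0000, hold=2.0128 ⇒ V=2.0128 continue  boundary S*=-
step 0: (k=0,j=0): S=120.9800, K−S=0.0000, hold=4.3824 ⇒ V=4.3824 continue  boundary S*=-

price = 4.3824
boundary = - - - - - 79.8224 86.7446 94.2671
tree:
4.3824
6.6151 2.0128
9.7468 3.2921 0.6543
13.9495 5.2889 1.1716 0.1045
19.2706 8.3081 2.0834 0.2028 0.0000
25.4976 12.6740 3.6738 0.3937 0.0000 0.0000
31.8674 18.5754 6.4126 0.7641 0.0000 0.0000 0.0000
37.7289 25.4976 11.0529 1.4829 0.0000 0.0000 0.0000 0.0000
43.1227 31.8674 18.5754 2.8780 0.0000 0.0000 0.0000 0.0000 0.0000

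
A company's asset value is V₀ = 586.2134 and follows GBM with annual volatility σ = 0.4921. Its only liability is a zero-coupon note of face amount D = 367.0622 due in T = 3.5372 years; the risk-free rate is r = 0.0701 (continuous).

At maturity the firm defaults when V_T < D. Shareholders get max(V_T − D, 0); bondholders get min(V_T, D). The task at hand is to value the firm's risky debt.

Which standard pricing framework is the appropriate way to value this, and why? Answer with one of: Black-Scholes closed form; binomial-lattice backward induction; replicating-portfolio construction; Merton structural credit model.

framework: Merton structural credit model

Key observation: the asked-for credit quantity lives on the firm's capital structure — asset value, asset volatility, debt face 367.0622 — which is the structural model's domain.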